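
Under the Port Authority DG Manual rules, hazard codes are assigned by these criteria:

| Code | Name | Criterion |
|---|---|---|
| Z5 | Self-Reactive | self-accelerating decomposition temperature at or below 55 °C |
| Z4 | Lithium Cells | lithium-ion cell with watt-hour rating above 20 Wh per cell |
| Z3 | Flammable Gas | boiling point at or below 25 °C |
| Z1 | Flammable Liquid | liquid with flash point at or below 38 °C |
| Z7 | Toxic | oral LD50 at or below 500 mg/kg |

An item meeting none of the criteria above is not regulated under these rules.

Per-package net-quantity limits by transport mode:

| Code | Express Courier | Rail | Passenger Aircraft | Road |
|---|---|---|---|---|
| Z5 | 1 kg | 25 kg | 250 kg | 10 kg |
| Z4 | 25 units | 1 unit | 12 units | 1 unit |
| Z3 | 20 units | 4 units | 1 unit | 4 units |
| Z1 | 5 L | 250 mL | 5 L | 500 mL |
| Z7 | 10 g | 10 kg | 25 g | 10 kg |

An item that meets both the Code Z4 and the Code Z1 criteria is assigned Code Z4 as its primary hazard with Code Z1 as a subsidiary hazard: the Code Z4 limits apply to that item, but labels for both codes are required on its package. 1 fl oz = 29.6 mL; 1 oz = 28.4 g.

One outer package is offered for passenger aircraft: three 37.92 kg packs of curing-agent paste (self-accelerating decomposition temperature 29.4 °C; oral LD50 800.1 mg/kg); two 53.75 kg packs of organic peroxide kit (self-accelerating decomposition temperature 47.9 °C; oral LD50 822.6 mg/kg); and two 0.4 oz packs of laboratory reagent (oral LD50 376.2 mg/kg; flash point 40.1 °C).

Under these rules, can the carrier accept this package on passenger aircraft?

Yes

Curing-agent paste: self-accelerating decomposition temperature 29.4 °C ≤ 55 °C → Code Z5 (Self-Reactive).
The organic peroxide kit has self-accelerating decomposition temperature 47.9 °C, which is ≤ 55 °C, so it is Code Z5 (Self-Reactive).
Laboratory reagent: oral LD50 376.2 mg/kg ≤ 500 mg/kg → Code Z7 (Toxic).
Code Z7 quantity: two 0.4 oz packs = 22.72 g.
22.72 g is within the passenger aircraft limit of 25 g for Code Z7.
Total Code Z5: (three 37.92 kg packs = 113.76 kg) + (two 53.75 kg packs = 107.5 kg) = 221.26 kg.
221.26 kg ≤ 250 kg (passenger aircraft limit, Code Z5) — within limit.
Every hazard code is within its passenger aircraft limit and no segregation rule is violated.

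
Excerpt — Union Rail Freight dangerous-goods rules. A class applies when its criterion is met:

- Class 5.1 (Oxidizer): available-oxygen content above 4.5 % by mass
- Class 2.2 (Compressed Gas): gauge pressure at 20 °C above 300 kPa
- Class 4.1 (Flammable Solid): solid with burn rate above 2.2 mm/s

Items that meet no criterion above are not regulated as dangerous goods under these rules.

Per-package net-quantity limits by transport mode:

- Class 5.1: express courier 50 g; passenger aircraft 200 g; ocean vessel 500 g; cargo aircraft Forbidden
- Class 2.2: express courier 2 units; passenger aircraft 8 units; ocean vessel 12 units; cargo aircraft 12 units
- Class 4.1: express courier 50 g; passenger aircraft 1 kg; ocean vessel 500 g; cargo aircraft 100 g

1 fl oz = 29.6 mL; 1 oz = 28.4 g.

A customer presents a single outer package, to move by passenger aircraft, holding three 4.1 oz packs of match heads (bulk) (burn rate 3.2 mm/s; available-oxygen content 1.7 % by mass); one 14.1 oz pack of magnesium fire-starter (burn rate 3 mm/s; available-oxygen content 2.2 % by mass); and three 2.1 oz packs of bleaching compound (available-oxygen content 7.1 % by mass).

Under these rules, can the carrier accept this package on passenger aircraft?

Match heads (bulk): burn rate 3.2 mm/s > 2.2 mm/s → Class 4.1 (Flammable Solid).
The magnesium fire-starter has burn rate 3 mm/s, which is > 2.2 mm/s, so it is Class 4.1 (Flammable Solid).
The bleaching compound has available-oxygen content 7.1 % by mass, which is > 4.5 % by mass, so it is Class 5.1 (Oxidizer).
Total Class 4.1: (three 4.1 oz packs = 349.32 g) + (one 14.1 oz pack = 400.44 g) = 749.76 g.
749.76 g is within the passenger aircraft limit of 1 kg for Class 4.1.
Class 5.1 quantity: three 2.1 oz packs = 178.92 g.
178.92 g is within the passenger aircraft limit of 200 g for Class 5.1.
Every hazard class is within its passenger aircraft limit and no segregation rule is violated.

Yes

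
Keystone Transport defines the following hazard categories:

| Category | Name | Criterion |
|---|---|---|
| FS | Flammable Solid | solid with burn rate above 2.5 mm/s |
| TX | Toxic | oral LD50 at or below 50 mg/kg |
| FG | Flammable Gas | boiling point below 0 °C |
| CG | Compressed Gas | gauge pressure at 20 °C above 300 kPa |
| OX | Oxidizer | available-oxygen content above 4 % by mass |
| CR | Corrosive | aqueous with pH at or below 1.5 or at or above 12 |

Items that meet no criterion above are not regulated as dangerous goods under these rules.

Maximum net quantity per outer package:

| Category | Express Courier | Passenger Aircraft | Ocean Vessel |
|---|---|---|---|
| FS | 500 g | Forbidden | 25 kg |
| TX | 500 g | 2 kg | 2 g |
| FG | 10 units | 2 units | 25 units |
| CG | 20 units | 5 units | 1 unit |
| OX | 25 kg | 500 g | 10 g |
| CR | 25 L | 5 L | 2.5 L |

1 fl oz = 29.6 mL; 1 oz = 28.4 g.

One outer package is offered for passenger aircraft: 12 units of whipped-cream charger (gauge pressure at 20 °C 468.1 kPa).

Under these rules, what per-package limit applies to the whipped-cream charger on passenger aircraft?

5 units

With gauge pressure at 20 °C 468.1 kPa (> 300 kPa), the whipped-cream charger falls in Category CG.
The passenger aircraft limit for Category CG is 5 units.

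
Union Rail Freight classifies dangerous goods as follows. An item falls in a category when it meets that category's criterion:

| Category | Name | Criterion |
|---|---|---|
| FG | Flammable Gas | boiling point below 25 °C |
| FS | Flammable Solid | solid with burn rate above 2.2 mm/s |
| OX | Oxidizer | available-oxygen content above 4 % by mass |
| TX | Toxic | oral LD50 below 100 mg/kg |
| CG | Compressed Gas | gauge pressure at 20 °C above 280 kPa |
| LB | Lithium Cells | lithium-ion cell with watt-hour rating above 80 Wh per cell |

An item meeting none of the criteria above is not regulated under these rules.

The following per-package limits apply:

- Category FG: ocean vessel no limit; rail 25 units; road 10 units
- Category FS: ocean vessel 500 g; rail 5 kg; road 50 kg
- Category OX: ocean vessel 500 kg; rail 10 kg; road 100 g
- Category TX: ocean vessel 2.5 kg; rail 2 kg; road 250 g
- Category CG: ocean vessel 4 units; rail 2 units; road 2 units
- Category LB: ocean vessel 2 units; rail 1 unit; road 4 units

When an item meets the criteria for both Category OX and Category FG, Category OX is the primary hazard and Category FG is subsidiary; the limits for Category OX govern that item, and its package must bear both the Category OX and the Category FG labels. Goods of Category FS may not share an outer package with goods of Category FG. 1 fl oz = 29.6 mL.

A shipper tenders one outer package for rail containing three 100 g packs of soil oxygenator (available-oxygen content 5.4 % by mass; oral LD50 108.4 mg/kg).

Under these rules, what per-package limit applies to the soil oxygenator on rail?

10 kg

Available-oxygen content 5.4 % by mass meets the Category OX criterion (Oxidizer), so the soil oxygenator is Category OX.
The rail limit for Category OX is 10 kg.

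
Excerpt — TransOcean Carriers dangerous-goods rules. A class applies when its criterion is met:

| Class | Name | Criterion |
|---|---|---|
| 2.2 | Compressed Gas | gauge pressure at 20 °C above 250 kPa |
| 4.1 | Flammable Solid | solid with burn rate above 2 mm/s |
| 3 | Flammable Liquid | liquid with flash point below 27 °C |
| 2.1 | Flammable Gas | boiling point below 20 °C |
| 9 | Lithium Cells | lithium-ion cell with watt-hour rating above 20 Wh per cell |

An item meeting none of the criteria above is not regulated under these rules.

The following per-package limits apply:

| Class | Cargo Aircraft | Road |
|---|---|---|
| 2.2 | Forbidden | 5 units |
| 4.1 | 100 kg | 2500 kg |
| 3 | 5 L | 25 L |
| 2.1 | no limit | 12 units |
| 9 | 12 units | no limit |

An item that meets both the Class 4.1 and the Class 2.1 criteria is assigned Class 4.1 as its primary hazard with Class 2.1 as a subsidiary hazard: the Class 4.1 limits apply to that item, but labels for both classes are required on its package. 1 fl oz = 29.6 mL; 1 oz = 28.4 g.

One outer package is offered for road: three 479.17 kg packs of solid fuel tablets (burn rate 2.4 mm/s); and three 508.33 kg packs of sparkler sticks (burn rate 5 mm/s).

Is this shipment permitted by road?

No

Burn rate 2.4 mm/s meets the Class 4.1 criterion (Flammable Solid), so the solid fuel tablets are Class 4.1.
The sparkler sticks have burn rate 5 mm/s, which is > 2 mm/s, so they are Class 4.1 (Flammable Solid).
Class 4.1 net quantity: (three 479.17 kg packs = 1437.51 kg) + (three 508.33 kg packs = 1524.99 kg) = 2962.5 kg.
2962.5 kg > 2500 kg (road limit, Class 4.1) — over the limit.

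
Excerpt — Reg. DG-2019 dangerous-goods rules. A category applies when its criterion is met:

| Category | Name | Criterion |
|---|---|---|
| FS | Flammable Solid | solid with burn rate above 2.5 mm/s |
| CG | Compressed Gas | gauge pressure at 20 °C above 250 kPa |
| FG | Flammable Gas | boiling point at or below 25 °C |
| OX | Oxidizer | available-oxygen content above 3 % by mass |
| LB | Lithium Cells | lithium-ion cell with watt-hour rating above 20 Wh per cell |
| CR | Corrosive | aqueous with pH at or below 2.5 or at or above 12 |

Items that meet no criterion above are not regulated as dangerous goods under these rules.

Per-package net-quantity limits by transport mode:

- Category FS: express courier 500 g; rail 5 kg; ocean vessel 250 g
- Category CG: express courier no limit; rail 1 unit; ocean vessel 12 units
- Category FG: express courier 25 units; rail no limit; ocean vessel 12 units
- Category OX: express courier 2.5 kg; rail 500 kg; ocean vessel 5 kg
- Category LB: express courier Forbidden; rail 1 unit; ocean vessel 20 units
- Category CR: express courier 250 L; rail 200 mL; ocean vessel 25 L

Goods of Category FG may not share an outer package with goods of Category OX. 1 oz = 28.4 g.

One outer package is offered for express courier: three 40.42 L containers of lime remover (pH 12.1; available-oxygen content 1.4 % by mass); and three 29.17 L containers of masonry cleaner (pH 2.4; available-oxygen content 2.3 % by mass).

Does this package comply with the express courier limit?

Lime remover: pH 12.1 ≥ 12 → Category CR (Corrosive).
Masonry cleaner: pH 2.4 ≤ 2.5 → Category CR (Corrosive).
Category CR net quantity: (three 40.42 L containers = 121.26 L) + (three 29.17 L containers = 87.51 L) = 208.77 L.
208.77 L ≤ 250 L (express courier limit, Category CR) — within limit.

Yes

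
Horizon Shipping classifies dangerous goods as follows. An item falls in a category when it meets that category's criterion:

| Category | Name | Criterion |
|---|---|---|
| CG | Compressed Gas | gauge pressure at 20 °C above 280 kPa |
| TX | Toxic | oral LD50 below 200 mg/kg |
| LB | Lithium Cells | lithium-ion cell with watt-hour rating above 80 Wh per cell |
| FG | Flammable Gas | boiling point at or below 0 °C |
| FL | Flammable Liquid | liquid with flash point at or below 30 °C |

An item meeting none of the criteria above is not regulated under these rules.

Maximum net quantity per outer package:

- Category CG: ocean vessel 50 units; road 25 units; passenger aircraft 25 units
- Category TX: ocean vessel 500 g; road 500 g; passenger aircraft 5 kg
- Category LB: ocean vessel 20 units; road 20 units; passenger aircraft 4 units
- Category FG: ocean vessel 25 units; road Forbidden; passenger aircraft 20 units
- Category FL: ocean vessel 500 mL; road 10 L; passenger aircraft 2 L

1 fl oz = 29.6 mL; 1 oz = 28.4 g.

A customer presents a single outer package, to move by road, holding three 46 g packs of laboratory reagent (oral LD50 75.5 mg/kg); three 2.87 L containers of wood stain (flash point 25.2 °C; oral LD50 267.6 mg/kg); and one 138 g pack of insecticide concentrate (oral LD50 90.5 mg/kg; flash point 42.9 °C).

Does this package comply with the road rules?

Yes

Oral LD50 75.5 mg/kg meets the Category TX criterion (Toxic), so the laboratory reagent is Category TX.
Wood stain: flash point 25.2 °C ≤ 30 °C → Category FL (Flammable Liquid).
Oral LD50 90.5 mg/kg meets the Category TX criterion (Toxic), so the insecticide concentrate is Category TX.
Category TX net quantity: (three 46 g packs = 138 g) + 138 g = 276 g.
276 g is within the road limit of 500 g for Category TX.
Category FL quantity: three 2.87 L containers = 8.61 L.
8.61 L ≤ 10 L (road limit, Category FL) — within limit.
Every hazard category is within its road limit and no segregation rule is violated.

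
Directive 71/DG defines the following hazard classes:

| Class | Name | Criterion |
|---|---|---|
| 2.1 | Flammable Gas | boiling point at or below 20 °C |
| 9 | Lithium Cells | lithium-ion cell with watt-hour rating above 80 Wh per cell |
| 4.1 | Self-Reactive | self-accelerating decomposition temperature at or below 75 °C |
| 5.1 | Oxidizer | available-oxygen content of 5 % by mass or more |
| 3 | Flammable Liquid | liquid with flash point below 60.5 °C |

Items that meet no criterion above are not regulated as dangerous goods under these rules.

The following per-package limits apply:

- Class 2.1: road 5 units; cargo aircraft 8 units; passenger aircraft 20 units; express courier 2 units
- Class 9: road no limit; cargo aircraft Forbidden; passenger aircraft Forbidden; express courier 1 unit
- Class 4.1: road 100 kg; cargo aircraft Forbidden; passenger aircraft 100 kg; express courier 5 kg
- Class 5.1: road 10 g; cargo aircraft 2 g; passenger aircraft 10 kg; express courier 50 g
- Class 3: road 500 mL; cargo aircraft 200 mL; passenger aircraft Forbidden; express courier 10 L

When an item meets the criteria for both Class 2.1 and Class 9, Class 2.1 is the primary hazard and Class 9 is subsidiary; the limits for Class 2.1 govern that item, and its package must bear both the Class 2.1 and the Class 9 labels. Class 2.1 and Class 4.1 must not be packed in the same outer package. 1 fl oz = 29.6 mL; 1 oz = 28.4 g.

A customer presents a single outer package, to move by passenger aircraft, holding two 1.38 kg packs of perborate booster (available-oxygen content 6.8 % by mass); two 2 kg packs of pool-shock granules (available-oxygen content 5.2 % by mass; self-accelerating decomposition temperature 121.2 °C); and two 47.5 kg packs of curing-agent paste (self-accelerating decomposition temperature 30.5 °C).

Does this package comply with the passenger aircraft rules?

Available-oxygen content 6.8 % by mass meets the Class 5.1 criterion (Oxidizer), so the perborate booster is Class 5.1.
With available-oxygen content 5.2 % by mass (≥ 5 % by mass), the pool-shock granules fall in Class 5.1.
Curing-agent paste: self-accelerating decomposition temperature 30.5 °C ≤ 75 °C → Class 4.1 (Self-Reactive).
Class 4.1 quantity: two 47.5 kg packs = 95 kg.
That is within the Class 4.1 passenger aircraft limit of 100 kg.
Class 5.1 net quantity: (two 1.38 kg packs = 2.76 kg) + (two 2 kg packs = 4 kg) = 6.76 kg.
That is within the Class 5.1 passenger aircraft limit of 10 kg.
The segregation rule (Class 2.1 with Class 4.1) does not apply to Class 4.1 with Class 5.1.
Every hazard class is within its passenger aircraft limit and no segregation rule is violated.

Yes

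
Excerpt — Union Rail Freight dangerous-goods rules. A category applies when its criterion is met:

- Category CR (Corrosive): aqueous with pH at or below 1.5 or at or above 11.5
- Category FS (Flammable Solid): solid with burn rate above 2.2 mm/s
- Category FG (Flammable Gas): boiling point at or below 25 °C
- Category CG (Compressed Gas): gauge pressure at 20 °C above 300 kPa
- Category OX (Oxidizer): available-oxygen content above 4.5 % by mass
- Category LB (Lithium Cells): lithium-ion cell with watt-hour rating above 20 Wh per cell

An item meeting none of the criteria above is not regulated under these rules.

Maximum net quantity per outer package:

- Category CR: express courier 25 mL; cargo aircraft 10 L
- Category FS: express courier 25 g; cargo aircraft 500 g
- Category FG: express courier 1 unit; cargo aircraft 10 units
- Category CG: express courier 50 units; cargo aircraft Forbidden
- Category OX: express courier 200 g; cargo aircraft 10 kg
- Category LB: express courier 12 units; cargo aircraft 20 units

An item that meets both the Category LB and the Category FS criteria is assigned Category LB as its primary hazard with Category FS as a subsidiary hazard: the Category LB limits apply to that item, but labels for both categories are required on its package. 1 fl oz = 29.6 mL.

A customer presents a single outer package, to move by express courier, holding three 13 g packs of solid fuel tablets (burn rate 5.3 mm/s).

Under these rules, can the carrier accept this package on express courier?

Solid fuel tablets: burn rate 5.3 mm/s > 2.2 mm/s → Category FS (Flammable Solid).
Category FS quantity: three 13 g packs = 39 g.
That exceeds the Category FS express courier limit of 25 g.

No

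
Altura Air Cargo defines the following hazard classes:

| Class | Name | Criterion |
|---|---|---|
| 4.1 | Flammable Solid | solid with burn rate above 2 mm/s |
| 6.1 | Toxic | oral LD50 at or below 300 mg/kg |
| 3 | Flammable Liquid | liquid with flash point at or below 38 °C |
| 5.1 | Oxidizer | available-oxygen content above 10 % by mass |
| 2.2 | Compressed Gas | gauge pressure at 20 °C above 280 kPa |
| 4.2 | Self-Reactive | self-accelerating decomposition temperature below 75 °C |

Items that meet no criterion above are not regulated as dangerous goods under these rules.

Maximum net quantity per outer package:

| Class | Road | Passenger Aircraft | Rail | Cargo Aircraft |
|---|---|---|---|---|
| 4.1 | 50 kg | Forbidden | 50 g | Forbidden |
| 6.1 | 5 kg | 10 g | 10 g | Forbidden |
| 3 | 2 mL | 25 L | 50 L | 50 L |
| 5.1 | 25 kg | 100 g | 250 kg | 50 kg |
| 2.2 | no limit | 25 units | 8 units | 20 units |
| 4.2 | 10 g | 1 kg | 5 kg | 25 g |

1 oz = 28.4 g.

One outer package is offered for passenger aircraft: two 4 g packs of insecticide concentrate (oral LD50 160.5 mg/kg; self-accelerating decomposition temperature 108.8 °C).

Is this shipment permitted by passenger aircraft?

Oral LD50 160.5 mg/kg meets the Class 6.1 criterion (Toxic), so the insecticide concentrate is Class 6.1.
Class 6.1 quantity: two 4 g packs = 8 g.
8 g ≤ 10 g (passenger aircraft limit, Class 6.1) — within limit.

Yes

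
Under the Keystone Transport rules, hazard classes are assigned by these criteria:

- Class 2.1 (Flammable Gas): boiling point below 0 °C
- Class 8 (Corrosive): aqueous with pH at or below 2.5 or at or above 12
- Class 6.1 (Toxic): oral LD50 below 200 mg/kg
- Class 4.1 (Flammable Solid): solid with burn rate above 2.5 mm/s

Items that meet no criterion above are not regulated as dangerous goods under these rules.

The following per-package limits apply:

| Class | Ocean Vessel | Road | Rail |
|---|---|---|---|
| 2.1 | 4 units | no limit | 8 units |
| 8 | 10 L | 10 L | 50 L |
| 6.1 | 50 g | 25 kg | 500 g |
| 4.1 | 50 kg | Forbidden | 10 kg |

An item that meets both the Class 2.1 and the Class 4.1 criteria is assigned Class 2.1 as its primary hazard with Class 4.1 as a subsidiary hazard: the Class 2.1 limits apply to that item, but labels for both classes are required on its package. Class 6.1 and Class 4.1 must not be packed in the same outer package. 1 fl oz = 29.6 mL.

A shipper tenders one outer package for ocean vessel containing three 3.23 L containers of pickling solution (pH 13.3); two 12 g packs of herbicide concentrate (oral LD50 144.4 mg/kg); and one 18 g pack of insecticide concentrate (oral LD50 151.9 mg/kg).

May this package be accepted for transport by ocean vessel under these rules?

With pH 13.3 (≥ 12), the pickling solution falls in Class 8.
The herbicide concentrate has oral LD50 144.4 mg/kg, which is < 200 mg/kg, so it is Class 6.1 (Toxic).
The insecticide concentrate has oral LD50 151.9 mg/kg, which is < 200 mg/kg, so it is Class 6.1 (Toxic).
Class 6.1 net quantity: (two 12 g packs = 24 g) + 18 g = 42 g.
That is within the Class 6.1 ocean vessel limit of 50 g.
Class 8 quantity: three 3.23 L containers = 9.69 L.
That is within the Class 8 ocean vessel limit of 10 L.
The segregation rule (Class 6.1 with Class 4.1) does not apply to Class 6.1 with Class 8.
Every hazard class is within its ocean vessel limit and no segregation rule is violated.

Yes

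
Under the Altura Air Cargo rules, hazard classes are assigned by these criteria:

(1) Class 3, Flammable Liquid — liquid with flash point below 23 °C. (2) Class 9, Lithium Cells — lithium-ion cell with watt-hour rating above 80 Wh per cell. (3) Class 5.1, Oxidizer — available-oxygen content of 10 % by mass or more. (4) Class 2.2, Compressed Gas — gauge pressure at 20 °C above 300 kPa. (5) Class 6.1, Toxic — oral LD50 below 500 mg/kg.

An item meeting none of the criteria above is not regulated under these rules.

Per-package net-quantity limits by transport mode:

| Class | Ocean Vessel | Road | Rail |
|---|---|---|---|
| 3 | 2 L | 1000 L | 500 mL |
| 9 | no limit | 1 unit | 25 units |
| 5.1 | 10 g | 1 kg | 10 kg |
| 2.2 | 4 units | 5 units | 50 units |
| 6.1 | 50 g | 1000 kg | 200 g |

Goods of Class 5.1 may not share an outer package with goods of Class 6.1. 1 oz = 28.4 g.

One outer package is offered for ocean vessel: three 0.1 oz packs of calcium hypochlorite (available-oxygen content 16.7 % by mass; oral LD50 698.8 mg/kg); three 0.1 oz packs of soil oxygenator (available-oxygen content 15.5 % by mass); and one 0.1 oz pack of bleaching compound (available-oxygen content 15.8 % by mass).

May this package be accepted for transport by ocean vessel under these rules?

No

Available-oxygen content 16.7 % by mass meets the Class 5.1 criterion (Oxidizer), so the calcium hypochlorite is Class 5.1.
With available-oxygen content 15.5 % by mass (≥ 10 % by mass), the soil oxygenator falls in Class 5.1.
Bleaching compound: available-oxygen content 15.8 % by mass ≥ 10 % by mass → Class 5.1 (Oxidizer).
Total Class 5.1: (three 0.1 oz packs = 8.52 g) + (three 0.1 oz packs = 8.52 g) + (one 0.1 oz pack = 2.84 g) = 19.88 g.
19.88 g exceeds the ocean vessel limit of 10 g for Class 5.1.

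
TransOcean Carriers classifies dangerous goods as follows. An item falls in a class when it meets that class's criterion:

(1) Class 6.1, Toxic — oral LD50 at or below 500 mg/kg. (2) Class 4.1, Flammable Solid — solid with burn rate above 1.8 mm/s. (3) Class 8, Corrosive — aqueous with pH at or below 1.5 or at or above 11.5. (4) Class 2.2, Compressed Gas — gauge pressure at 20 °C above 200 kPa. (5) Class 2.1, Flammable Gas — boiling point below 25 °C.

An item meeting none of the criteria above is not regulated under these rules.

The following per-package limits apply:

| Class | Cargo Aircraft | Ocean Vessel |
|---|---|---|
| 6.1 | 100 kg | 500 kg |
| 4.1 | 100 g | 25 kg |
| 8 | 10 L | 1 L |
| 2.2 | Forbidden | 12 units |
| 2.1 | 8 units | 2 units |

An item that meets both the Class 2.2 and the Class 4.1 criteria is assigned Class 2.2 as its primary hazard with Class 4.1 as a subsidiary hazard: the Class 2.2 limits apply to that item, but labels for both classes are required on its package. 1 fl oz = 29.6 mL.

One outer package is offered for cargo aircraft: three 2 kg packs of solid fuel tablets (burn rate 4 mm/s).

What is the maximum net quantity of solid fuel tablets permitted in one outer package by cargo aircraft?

The solid fuel tablets have burn rate 4 mm/s, which is > 1.8 mm/s, so they are Class 4.1 (Flammable Solid).
The cargo aircraft limit for Class 4.1 is 100 g.

100 g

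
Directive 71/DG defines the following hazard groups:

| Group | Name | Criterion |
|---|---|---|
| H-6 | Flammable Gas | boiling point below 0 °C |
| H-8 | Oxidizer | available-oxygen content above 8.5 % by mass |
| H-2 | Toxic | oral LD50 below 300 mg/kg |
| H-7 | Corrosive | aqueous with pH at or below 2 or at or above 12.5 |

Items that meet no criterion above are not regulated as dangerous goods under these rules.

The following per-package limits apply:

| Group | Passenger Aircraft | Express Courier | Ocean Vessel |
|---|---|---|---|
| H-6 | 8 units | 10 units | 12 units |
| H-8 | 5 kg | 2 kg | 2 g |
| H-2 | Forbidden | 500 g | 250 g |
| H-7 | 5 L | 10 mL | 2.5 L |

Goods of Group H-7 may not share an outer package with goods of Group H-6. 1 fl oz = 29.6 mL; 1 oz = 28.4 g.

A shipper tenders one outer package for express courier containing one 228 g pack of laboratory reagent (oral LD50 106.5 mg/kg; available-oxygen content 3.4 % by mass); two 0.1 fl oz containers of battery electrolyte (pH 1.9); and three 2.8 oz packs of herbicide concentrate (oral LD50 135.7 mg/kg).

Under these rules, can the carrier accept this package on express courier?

Yes

Oral LD50 106.5 mg/kg meets the Group H-2 criterion (Toxic), so the laboratory reagent is Group H-2.
pH 1.9 meets the Group H-7 criterion (Corrosive), so the battery electrolyte is Group H-7.
Herbicide concentrate: oral LD50 135.7 mg/kg < 300 mg/kg → Group H-2 (Toxic).
Group H-7 quantity: two 0.1 fl oz containers = 5.92 mL.
5.92 mL is within the express courier limit of 10 mL for Group H-7.
Group H-2 net quantity: 228 g + (three 2.8 oz packs = 238.56 g) = 466.56 g.
466.56 g is within the express courier limit of 500 g for Group H-2.
The segregation rule (Group H-7 with Group H-6) does not apply to Group H-7 with Group H-2.
Every hazard group is within its express courier limit and no segregation rule is violated.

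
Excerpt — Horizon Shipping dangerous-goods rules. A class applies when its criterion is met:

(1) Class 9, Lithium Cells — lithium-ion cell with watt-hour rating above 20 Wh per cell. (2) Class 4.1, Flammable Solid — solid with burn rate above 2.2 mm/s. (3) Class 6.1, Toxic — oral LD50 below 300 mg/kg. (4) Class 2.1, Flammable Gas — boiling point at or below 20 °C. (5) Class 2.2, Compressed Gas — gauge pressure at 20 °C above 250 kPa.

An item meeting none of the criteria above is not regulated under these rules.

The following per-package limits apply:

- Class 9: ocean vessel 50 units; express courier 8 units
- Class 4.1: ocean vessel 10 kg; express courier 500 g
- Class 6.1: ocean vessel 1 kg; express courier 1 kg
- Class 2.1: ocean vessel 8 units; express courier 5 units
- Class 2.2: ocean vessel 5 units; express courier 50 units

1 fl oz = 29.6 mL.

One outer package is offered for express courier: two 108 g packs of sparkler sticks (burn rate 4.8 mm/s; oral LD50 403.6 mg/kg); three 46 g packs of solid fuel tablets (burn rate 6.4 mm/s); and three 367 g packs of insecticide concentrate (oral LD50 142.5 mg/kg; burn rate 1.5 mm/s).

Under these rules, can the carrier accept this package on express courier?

Burn rate 4.8 mm/s meets the Class 4.1 criterion (Flammable Solid), so the sparkler sticks are Class 4.1.
Burn rate 6.4 mm/s meets the Class 4.1 criterion (Flammable Solid), so the solid fuel tablets are Class 4.1.
Insecticide concentrate: oral LD50 142.5 mg/kg < 300 mg/kg → Class 6.1 (Toxic).
Class 4.1 net quantity: (two 108 g packs = 216 g) + (three 46 g packs = 138 g) = 354 g.
354 g is within the express courier limit of 500 g for Class 4.1.
Class 6.1 quantity: three 367 g packs = 1.101 kg.
That exceeds the Class 6.1 express courier limit of 1 kg.

No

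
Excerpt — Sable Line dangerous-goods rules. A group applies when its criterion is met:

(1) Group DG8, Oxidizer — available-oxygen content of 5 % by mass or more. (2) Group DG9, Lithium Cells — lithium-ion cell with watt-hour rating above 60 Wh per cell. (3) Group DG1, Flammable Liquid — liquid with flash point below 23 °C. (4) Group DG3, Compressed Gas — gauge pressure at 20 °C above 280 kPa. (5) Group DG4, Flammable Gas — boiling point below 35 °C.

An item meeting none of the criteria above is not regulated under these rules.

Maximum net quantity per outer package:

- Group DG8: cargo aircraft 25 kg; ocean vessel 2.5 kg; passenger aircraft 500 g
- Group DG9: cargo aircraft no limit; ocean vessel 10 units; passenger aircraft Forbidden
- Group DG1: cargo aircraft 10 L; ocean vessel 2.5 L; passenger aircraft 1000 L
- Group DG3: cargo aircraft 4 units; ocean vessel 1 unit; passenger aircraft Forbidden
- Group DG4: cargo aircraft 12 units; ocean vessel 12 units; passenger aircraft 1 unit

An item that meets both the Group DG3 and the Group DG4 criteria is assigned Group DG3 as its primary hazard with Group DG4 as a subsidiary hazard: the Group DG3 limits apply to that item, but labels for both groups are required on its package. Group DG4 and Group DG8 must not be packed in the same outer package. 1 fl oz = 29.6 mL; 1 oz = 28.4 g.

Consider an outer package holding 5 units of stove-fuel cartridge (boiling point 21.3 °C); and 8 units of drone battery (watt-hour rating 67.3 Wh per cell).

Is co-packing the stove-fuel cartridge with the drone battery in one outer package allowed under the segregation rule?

With boiling point 21.3 °C (< 35 °C), the stove-fuel cartridge falls in Group DG4.
The drone battery has watt-hour rating 67.3 Wh per cell, which is > 60 Wh per cell, so it is Group DG9 (Lithium Cells).
No segregation rule bars Group DG4 with Group DG9.

Yes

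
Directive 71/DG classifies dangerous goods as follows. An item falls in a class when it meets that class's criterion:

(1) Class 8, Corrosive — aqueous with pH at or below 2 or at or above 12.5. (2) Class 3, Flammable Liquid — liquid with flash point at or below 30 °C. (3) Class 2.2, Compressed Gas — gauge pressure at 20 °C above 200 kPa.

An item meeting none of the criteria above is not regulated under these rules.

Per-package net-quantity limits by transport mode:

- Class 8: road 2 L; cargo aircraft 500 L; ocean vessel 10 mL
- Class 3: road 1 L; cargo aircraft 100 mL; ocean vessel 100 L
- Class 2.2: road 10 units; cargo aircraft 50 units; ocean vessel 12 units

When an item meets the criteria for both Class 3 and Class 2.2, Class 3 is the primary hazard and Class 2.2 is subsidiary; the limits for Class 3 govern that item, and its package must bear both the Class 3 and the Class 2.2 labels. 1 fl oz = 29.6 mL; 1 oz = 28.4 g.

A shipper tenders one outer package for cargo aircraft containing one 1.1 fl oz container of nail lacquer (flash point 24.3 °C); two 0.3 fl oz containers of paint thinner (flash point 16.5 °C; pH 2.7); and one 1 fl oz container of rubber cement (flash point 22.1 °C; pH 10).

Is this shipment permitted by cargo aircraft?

Yes

The nail lacquer has flash point 24.3 °C, which is ≤ 30 °C, so it is Class 3 (Flammable Liquid).
The paint thinner has flash point 16.5 °C, which is ≤ 30 °C, so it is Class 3 (Flammable Liquid).
With flash point 22.1 °C (≤ 30 °C), the rubber cement falls in Class 3.
Total Class 3: (one 1.1 fl oz container = 32.56 mL) + (two 0.3 fl oz containers = 17.76 mL) + (one 1 fl oz container = 29.6 mL) = 79.92 mL.
79.92 mL is within the cargo aircraft limit of 100 mL for Class 3.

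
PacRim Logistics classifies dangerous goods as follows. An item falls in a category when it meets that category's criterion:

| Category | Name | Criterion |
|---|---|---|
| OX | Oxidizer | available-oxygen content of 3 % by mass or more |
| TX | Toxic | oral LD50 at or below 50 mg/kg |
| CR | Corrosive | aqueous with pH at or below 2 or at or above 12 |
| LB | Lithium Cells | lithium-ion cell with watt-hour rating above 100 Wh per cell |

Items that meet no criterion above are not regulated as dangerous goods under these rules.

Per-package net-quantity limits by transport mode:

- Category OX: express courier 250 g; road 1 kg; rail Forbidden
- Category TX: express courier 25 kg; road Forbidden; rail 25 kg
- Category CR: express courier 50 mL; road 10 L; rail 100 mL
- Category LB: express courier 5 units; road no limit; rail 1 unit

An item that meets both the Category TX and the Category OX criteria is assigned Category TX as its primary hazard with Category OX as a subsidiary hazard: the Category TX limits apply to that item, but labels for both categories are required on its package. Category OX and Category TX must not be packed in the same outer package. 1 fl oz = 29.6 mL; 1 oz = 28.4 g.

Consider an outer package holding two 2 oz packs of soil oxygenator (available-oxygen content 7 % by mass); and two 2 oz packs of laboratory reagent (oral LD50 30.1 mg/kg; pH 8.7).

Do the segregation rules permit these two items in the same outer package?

No

Soil oxygenator: available-oxygen content 7 % by mass ≥ 3 % by mass → Category OX (Oxidizer).
Oral LD50 30.1 mg/kg meets the Category TX criterion (Toxic), so the laboratory reagent is Category TX.
Category OX and Category TX may not share an outer package.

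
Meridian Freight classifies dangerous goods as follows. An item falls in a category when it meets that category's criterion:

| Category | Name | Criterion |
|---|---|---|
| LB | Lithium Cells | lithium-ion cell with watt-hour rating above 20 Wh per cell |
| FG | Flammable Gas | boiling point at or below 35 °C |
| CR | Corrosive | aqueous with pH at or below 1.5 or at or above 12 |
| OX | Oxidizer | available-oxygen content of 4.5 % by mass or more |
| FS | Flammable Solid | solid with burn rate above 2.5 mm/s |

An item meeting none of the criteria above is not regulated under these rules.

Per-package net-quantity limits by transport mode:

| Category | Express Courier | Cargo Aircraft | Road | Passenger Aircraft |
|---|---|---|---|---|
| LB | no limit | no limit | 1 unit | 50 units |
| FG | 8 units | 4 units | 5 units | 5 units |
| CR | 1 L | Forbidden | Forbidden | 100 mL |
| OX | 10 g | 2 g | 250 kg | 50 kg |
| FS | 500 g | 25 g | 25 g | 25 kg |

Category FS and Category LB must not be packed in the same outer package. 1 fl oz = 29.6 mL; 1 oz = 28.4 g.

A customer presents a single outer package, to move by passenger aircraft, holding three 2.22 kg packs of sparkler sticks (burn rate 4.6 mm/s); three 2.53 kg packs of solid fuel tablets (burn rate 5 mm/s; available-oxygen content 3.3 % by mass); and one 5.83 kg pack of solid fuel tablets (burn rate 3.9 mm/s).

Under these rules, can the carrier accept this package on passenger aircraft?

Sparkler sticks: burn rate 4.6 mm/s > 2.5 mm/s → Category FS (Flammable Solid).
Burn rate 5 mm/s meets the Category FS criterion (Flammable Solid), so the solid fuel tablets are Category FS.
The solid fuel tablets have burn rate 3.9 mm/s, which is > 2.5 mm/s, so they are Category FS (Flammable Solid).
Category FS net quantity: (three 2.22 kg packs = 6.66 kg) + (three 2.53 kg packs = 7.59 kg) + 5.83 kg = 20.08 kg.
20.08 kg is within the passenger aircraft limit of 25 kg for Category FS.

Yes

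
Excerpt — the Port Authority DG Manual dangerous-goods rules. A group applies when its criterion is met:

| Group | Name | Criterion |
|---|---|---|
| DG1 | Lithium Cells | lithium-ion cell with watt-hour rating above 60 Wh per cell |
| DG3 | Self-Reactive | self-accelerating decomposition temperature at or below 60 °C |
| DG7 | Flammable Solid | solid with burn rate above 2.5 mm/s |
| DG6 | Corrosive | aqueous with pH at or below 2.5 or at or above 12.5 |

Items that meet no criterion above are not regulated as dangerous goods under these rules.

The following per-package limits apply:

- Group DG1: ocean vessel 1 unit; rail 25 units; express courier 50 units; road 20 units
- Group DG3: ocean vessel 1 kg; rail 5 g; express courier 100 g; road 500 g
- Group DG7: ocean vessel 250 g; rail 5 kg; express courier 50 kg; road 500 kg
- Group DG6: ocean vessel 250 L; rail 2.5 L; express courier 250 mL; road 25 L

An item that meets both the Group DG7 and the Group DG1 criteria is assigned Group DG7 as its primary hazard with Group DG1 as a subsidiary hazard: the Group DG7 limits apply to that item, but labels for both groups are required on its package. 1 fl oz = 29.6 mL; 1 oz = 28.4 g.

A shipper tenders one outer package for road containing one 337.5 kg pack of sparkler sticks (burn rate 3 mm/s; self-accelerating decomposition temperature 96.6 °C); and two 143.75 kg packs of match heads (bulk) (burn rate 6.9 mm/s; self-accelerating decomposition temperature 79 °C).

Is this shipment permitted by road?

No

With burn rate 3 mm/s (> 2.5 mm/s), the sparkler sticks fall in Group DG7.
Match heads (bulk): burn rate 6.9 mm/s > 2.5 mm/s → Group DG7 (Flammable Solid).
Total Group DG7: 337.5 kg + (two 143.75 kg packs = 287.5 kg) = 625 kg.
625 kg exceeds the road limit of 500 kg for Group DG7.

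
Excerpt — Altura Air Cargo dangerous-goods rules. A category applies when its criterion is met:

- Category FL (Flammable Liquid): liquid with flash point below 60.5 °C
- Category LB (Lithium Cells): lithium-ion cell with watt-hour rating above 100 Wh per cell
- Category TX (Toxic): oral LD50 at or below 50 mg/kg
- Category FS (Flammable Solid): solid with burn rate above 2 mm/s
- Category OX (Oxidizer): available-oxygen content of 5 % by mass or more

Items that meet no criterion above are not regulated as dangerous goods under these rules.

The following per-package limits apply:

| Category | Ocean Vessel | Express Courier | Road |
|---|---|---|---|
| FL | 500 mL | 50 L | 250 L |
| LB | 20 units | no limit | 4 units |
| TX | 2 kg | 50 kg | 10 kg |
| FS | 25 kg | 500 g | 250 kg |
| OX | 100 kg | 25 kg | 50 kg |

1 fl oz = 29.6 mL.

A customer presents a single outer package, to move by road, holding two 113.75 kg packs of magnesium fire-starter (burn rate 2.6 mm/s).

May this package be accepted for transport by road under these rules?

Burn rate 2.6 mm/s meets the Category FS criterion (Flammable Solid), so the magnesium fire-starter is Category FS.
Category FS quantity: two 113.75 kg packs = 227.5 kg.
227.5 kg ≤ 250 kg (road limit, Category FS) — within limit.

Yes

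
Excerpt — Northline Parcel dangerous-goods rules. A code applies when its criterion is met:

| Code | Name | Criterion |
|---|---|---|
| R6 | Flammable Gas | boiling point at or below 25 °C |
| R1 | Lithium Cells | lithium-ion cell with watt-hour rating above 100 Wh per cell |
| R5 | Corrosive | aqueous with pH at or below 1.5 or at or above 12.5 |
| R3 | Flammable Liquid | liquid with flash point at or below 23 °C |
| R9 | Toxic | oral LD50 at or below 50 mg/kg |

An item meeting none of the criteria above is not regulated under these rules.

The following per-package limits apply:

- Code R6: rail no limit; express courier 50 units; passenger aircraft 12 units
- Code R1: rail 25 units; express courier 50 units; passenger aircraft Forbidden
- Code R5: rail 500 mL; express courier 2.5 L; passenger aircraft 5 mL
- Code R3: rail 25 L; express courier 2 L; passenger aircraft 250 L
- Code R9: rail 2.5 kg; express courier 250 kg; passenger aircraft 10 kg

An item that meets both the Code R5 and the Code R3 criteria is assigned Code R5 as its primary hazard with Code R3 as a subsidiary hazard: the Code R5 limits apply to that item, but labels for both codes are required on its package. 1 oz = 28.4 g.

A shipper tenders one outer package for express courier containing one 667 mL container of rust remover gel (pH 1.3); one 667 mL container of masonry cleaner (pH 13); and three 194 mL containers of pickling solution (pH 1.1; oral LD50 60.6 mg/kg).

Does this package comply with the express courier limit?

The rust remover gel has pH 1.3, which is ≤ 1.5, so it is Code R5 (Corrosive).
With pH 13 (≥ 12.5), the masonry cleaner falls in Code R5.
The pickling solution has pH 1.1, which is ≤ 1.5, so it is Code R5 (Corrosive).
Code R5 net quantity: 667 mL + 667 mL + (three 194 mL containers = 582 mL) = 1.916 L.
That is within the Code R5 express courier limit of 2.5 L.

Yes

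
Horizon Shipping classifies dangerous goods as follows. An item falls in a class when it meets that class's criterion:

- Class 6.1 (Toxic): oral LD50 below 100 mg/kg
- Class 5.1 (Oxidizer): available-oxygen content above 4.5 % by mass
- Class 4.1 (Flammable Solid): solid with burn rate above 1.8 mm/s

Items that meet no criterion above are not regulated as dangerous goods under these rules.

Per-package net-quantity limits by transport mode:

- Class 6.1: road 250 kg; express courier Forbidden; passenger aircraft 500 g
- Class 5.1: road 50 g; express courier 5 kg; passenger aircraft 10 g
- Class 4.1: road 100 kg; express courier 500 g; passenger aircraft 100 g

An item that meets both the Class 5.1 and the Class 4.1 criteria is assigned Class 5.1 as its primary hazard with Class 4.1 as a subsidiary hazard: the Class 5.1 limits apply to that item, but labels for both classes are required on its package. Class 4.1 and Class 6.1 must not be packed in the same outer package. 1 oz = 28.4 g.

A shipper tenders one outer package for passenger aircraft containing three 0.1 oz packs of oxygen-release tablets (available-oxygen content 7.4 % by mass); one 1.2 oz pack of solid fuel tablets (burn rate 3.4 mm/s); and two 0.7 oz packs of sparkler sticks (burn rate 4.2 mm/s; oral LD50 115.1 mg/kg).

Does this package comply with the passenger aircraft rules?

The oxygen-release tablets have available-oxygen content 7.4 % by mass, which is > 4.5 % by mass, so they are Class 5.1 (Oxidizer).
The solid fuel tablets have burn rate 3.4 mm/s, which is > 1.8 mm/s, so they are Class 4.1 (Flammable Solid).
Sparkler sticks: burn rate 4.2 mm/s > 1.8 mm/s → Class 4.1 (Flammable Solid).
Total Class 4.1: (one 1.2 oz pack = 34.08 g) + (two 0.7 oz packs = 39.76 g) = 73.84 g.
That is within the Class 4.1 passenger aircraft limit of 100 g.
Class 5.1 quantity: three 0.1 oz packs = 8.52 g.
8.52 g ≤ 10 g (passenger aircraft limit, Class 5.1) — within limit.
The segregation rule (Class 4.1 with Class 6.1) does not apply to Class 4.1 with Class 5.1.
Every hazard class is within its passenger aircraft limit and no segregation rule is violated.

Yes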